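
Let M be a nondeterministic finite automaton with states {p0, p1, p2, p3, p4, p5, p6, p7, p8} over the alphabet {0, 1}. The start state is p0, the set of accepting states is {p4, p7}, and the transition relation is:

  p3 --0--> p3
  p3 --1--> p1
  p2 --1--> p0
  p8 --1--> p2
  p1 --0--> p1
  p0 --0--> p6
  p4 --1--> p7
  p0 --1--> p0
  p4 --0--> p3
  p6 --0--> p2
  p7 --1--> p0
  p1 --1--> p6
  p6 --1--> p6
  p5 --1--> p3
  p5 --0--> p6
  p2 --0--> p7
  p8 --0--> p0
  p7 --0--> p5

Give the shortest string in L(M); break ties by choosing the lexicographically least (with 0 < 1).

A breadth-first search from p0 reaches an accepting state first via the path p0 → p6 → p2 → p7 on input 000.
No string of length < 3 is accepted (BFS exhausts all shorter strings without reaching an accepting state), and 000 is the lexicographically least accepting string of length 3.

000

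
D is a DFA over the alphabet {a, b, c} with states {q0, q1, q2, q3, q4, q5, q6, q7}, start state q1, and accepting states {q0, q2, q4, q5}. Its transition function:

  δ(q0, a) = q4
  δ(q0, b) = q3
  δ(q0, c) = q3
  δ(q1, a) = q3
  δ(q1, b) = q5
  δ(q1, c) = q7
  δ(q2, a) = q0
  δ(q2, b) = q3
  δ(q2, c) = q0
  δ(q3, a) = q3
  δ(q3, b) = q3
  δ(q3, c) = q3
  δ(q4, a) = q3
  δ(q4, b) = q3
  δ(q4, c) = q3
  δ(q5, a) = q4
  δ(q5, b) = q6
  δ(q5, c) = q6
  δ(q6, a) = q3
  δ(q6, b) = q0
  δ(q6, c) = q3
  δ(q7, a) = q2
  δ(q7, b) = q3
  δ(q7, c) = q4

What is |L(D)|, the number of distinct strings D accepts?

12

The useful subgraph on states {q0, q1, q2, q4, q5, q6, q7} is acyclic, so L(D) is finite; the longest accepting path visits 5 useful states, giving maximum string length 4.
Counting accepting paths from q1 by length: 1 of length 1, 3 of length 2, 4 of length 3, 4 of length 4. Total 12.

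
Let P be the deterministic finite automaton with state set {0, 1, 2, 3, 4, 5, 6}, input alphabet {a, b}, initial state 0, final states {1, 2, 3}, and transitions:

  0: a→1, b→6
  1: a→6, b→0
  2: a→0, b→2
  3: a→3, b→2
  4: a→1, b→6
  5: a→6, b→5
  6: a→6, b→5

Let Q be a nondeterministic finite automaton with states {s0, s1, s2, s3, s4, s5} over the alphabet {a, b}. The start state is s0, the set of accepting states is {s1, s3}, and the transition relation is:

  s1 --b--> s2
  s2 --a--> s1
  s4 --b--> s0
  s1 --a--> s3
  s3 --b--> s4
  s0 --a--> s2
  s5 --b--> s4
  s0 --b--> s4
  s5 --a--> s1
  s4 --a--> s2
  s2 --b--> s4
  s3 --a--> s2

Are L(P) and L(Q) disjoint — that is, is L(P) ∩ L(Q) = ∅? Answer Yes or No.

Exploring the product automaton P × Q from the start pair (0, s0), following both machines on each input symbol, reaches 11 state pairs: (0, s0), (1, s2), (6, s4), (6, s1), (0, s4), (6, s2), (5, s0), (6, s3), (5, s2), (6, s0), (5, s4).
P accepts in {1, 2, 3} and Q accepts in {s1, s3}; no reachable pair has both components accepting, so no string drives both machines to acceptance simultaneously and L(P) ∩ L(Q) = ∅.
So no string is accepted by both, and the intersection is empty.

Yes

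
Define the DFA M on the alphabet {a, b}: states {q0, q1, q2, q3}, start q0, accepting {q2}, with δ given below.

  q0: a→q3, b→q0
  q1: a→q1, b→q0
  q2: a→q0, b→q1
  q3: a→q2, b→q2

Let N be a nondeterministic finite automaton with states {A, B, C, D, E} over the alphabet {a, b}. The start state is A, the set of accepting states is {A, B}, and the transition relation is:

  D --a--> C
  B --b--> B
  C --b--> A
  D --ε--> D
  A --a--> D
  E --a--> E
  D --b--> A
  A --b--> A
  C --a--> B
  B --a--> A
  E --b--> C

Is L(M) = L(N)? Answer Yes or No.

The string aa is accepted by M but rejected by N.
So L(M) ≠ L(N).

No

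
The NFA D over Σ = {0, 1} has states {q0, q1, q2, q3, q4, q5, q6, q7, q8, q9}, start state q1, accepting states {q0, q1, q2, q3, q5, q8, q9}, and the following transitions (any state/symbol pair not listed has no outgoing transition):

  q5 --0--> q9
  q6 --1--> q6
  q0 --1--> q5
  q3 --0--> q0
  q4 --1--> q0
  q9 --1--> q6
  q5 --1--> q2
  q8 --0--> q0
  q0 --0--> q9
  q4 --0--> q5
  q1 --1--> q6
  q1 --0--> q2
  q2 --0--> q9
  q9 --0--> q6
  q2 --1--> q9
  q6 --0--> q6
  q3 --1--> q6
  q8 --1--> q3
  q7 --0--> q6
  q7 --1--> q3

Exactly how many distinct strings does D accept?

The useful subgraph on states {q1, q2, q9} is acyclic, so L(D) is finite; the longest accepting path visits 3 useful states, giving maximum string length 2.
Counting accepting paths from q1 by length: 1 of length 0, 1 of length 1, 2 of length 2. Total 4.

4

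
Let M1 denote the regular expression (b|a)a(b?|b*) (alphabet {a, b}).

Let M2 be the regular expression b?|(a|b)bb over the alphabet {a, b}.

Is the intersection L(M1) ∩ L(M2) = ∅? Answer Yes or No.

Converting the expression M1 to a DFA (subset construction, then merging equivalent states) gives the minimal DFA with states {r0, r1, r2, r3}, start state r0, accepting states {r2} and transitions r0: a→r1, b→r1; r1: a→r2, b→r3; r2: a→r3, b→r2; r3: a→r3, b→r3.
Converting the expression M2 to a DFA (subset construction, then merging equivalent states) gives the minimal DFA with states {t0, t1, t2, t3, t4, t5}, start state t0, accepting states {t0, t2, t5} and transitions t0: a→t1, b→t2; t1: a→t3, b→t4; t2: a→t3, b→t4; t3: a→t3, b→t3; t4: a→t3, b→t5; t5: a→t3, b→t3.
Exploring the product automaton M1 × M2 from the start pair (r0, t0), following both machines on each input symbol, reaches 7 state pairs: (r0, t0), (r1, t1), (r1, t2), (r2, t3), (r3, t4), (r3, t3), (r3, t5).
M1 accepts in {r2} and M2 accepts in {t0, t2, t5}; no reachable pair has both components accepting, so no string drives both machines to acceptance simultaneously and L(M1) ∩ L(M2) = ∅.
So no string is accepted by both, and the intersection is empty.

Yes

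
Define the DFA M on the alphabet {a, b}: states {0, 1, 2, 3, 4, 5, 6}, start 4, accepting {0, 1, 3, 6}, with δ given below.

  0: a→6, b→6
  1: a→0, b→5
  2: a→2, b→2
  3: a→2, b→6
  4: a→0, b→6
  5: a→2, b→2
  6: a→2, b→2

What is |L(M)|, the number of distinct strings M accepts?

The useful subgraph on states {0, 4, 6} is acyclic, so L(M) is finite; the longest accepting path visits 3 useful states, giving maximum string length 2.
Counting accepting paths from 4 by length: 2 of length 1, 2 of length 2. Total 4.

4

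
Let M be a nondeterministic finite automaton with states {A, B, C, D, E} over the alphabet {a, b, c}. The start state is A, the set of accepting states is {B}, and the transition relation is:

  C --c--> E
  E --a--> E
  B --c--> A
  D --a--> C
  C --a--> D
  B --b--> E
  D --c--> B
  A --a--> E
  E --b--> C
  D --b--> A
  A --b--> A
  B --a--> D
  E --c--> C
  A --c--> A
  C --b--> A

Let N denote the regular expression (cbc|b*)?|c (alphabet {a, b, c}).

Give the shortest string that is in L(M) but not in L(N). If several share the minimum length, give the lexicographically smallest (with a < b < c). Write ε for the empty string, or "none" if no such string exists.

The string abac is accepted by M but not by N.
No shorter string lies in the difference, and abac is the lexicographically first length-4 string in L(M) \ L(N).

abac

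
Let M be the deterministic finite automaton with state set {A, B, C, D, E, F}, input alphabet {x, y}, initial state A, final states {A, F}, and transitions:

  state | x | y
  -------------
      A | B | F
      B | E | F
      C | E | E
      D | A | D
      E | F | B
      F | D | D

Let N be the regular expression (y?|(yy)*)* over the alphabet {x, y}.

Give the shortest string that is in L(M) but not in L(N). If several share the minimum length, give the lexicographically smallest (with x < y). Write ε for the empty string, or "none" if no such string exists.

xy

The string xy is accepted by M but not by N.
No shorter string lies in the difference, and xy is the lexicographically first length-2 string in L(M) \ L(N).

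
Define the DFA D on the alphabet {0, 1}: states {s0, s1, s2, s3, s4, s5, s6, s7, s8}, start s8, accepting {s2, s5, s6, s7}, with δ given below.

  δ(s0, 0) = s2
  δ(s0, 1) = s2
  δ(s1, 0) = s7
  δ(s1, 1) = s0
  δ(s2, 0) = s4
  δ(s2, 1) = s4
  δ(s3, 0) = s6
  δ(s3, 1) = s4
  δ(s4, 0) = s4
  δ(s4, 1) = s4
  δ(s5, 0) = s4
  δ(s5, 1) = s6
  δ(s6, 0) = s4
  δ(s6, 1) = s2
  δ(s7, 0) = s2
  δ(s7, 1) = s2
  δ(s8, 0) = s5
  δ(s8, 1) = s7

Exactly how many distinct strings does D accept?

The useful subgraph on states {s2, s5, s6, s7, s8} is acyclic, so L(D) is finite; the longest accepting path visits 4 useful states, giving maximum string length 3.
Counting accepting paths from s8 by length: 2 of length 1, 3 of length 2, 1 of length 3. Total 6.

6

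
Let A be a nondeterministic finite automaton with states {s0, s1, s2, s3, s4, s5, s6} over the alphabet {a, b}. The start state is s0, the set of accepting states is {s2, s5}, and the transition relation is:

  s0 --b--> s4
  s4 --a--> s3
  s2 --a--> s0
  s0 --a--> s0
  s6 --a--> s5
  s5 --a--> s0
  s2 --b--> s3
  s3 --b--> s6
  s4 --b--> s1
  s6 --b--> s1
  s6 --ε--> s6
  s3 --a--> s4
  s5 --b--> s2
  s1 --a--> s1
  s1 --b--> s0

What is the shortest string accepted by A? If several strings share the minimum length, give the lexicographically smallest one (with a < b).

A breadth-first search from s0 reaches an accepting state first via the path s0 → s4 → s3 → s6 → s5 on input baba.
No string of length < 4 is accepted (BFS exhausts all shorter strings without reaching an accepting state), and baba is the lexicographically least accepting string of length 4.

baba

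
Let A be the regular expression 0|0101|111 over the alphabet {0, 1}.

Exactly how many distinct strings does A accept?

3

The expression has no Kleene star, so L(A) is finite. Expanding the alternatives gives {0, 111, 0101}.
That is 1 of length 1, 1 of length 3, 1 of length 4: 3 strings in all.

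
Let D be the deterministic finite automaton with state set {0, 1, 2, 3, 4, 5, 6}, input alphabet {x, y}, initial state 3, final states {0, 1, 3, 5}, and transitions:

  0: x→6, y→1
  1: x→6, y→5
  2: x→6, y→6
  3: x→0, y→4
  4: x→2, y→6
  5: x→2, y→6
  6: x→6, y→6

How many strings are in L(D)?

The useful subgraph on states {0, 1, 3, 5} is acyclic, so L(D) is finite; the longest accepting path visits 4 useful states, giving maximum string length 3.
Counting accepting paths from 3 by length: 1 of length 0, 1 of length 1, 1 of length 2, 1 of length 3. Total 4.

4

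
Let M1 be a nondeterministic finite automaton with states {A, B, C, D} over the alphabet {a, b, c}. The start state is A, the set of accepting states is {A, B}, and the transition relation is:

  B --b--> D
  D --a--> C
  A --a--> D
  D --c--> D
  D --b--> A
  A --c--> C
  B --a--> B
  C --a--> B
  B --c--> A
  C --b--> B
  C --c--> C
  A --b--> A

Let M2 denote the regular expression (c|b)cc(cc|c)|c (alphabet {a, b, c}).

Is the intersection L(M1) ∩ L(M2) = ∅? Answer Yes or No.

Yes

Converting the expression M2 to a DFA (subset construction, then merging equivalent states) gives the minimal DFA with states {r0, r1, r2, r3, r4, r5, r6, r7}, start state r0, accepting states {r3, r6, r7} and transitions r0: a→r1, b→r2, c→r3; r1: a→r1, b→r1, c→r1; r2: a→r1, b→r1, c→r4; r3: a→r1, b→r1, c→r4; r4: a→r1, b→r1, c→r5; r5: a→r1, b→r1, c→r6; r6: a→r1, b→r1, c→r7; r7: a→r1, b→r1, c→r1.
Exploring the product automaton M1 × M2 from the start pair (A, r0), following both machines on each input symbol, reaches 11 state pairs: (A, r0), (D, r1), (A, r2), (C, r3), (C, r1), (A, r1), (C, r4), (B, r1), (C, r5), (C, r6), (C, r7).
M1 accepts in {A, B} and M2 accepts in {r3, r6, r7}; no reachable pair has both components accepting, so no string drives both machines to acceptance simultaneously and L(M1) ∩ L(M2) = ∅.
So no string is accepted by both, and the intersection is empty.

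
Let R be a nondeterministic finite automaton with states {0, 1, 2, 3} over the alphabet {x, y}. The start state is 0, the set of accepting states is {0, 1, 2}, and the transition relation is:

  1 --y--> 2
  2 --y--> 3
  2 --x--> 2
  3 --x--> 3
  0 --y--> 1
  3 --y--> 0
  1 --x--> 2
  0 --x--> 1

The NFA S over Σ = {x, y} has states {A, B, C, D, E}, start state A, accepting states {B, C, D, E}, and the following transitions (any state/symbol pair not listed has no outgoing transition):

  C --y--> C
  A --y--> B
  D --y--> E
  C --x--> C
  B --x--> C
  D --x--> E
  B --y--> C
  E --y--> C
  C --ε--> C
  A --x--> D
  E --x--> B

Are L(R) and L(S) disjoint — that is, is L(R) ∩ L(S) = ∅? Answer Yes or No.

No

The string x is accepted by both R and S.
Hence L(R) ∩ L(S) ≠ ∅.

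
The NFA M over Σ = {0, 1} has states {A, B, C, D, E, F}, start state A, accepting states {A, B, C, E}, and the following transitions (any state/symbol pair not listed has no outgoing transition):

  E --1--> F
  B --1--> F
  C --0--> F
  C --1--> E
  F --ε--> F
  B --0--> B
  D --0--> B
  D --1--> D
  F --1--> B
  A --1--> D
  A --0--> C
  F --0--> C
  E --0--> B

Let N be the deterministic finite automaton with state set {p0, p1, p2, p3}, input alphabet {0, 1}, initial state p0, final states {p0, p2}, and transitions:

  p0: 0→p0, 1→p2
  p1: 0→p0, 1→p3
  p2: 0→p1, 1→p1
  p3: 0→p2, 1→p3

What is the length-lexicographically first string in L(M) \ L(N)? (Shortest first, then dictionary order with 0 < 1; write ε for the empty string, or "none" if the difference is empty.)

The string 10 is accepted by M but not by N.
No shorter string lies in the difference, and 10 is the lexicographically first length-2 string in L(M) \ L(N).

10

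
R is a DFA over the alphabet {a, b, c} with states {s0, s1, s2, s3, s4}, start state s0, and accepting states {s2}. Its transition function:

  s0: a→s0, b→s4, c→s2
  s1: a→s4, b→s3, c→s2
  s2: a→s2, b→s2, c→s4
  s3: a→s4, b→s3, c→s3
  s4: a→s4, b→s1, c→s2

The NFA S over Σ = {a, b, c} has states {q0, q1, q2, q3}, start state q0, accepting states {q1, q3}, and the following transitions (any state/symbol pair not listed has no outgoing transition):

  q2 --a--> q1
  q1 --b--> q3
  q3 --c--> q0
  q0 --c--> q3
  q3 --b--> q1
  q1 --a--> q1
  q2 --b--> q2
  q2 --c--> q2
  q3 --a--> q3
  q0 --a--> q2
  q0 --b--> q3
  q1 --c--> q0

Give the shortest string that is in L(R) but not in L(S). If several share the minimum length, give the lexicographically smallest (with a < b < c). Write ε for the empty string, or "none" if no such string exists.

The string ac is accepted by R but not by S.
No shorter string lies in the difference, and ac is the lexicographically first length-2 string in L(R) \ L(S).

ac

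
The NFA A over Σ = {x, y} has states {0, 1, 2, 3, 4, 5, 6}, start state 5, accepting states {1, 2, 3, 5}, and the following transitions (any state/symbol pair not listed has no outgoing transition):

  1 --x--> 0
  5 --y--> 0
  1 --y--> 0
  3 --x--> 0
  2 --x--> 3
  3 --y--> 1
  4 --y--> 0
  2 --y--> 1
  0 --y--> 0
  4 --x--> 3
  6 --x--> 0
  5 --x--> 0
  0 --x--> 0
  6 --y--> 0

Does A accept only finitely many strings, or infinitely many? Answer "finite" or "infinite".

finite

The useful states (reachable from 5 and able to reach an accepting state) are {5}.
Restricted to these states the transition graph has no cycle, so every accepting path has bounded length and L is finite.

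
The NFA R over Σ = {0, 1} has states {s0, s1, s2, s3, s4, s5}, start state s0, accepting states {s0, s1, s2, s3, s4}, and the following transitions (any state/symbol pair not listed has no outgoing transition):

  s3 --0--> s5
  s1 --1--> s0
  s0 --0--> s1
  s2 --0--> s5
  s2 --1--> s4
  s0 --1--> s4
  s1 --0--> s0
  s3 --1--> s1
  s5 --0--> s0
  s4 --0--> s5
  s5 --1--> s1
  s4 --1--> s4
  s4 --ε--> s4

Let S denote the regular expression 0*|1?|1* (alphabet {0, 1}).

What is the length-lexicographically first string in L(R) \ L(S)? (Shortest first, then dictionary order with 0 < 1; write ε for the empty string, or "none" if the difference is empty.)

01

The string 01 is accepted by R but not by S.
No shorter string lies in the difference, and 01 is the lexicographically first length-2 string in L(R) \ L(S).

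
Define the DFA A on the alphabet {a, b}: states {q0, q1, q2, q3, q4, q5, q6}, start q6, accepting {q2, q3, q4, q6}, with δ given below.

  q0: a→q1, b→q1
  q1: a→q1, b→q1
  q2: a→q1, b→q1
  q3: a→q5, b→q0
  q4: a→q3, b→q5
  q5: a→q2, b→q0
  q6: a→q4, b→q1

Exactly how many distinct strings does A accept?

The useful subgraph on states {q2, q3, q4, q5, q6} is acyclic, so L(A) is finite; the longest accepting path visits 5 useful states, giving maximum string length 4.
Counting accepting paths from q6 by length: 1 of length 0, 1 of length 1, 1 of length 2, 1 of length 3, 1 of length 4. Total 5.

5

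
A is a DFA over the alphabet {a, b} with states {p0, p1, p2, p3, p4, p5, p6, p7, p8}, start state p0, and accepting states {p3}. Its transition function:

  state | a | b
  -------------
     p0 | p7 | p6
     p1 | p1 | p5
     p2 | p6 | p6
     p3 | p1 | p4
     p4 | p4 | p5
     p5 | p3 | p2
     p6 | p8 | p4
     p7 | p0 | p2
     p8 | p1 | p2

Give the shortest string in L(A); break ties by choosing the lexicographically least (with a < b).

bbba

A breadth-first search from p0 reaches an accepting state first via the path p0 → p6 → p4 → p5 → p3 on input bbba.
No string of length < 4 is accepted (BFS exhausts all shorter strings without reaching an accepting state), and bbba is the lexicographically least accepting string of length 4.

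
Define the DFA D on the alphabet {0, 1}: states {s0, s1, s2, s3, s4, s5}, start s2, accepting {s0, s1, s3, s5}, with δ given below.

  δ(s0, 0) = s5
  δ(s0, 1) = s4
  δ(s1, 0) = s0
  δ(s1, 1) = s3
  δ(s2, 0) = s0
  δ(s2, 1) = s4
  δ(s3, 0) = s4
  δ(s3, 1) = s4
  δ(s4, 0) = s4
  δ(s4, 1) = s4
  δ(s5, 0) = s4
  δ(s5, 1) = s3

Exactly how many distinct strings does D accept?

3

The useful subgraph on states {s0, s2, s3, s5} is acyclic, so L(D) is finite; the longest accepting path visits 4 useful states, giving maximum string length 3.
Counting accepting paths from s2 by length: 1 of length 1, 1 of length 2, 1 of length 3. Total 3.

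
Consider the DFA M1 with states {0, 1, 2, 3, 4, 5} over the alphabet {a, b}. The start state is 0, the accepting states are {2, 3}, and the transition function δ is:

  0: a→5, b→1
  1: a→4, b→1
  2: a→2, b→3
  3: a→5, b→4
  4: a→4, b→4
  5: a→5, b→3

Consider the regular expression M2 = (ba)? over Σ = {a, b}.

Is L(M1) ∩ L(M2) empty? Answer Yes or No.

Yes

Converting the expression M2 to a DFA (subset construction, then merging equivalent states) gives the minimal DFA with states {r0, r1, r2, r3}, start state r0, accepting states {r0, r3} and transitions r0: a→r1, b→r2; r1: a→r1, b→r1; r2: a→r3, b→r1; r3: a→r1, b→r1.
Exploring the product automaton M1 × M2 from the start pair (0, r0), following both machines on each input symbol, reaches 7 state pairs: (0, r0), (5, r1), (1, r2), (3, r1), (4, r3), (1, r1), (4, r1).
M1 accepts in {2, 3} and M2 accepts in {r0, r3}; no reachable pair has both components accepting, so no string drives both machines to acceptance simultaneously and L(M1) ∩ L(M2) = ∅.
So no string is accepted by both, and the intersection is empty.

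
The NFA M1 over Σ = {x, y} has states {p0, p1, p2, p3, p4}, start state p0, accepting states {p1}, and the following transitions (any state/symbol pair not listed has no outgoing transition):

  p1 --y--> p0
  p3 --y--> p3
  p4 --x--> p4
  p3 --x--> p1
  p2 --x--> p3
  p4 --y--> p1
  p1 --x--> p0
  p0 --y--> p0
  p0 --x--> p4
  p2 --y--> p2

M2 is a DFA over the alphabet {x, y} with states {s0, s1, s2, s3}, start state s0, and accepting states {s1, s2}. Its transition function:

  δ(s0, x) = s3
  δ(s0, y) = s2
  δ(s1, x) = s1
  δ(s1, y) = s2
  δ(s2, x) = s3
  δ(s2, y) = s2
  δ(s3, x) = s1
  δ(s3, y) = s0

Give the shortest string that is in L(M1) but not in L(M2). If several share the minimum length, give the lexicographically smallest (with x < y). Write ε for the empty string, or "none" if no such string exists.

xy

The string xy is accepted by M1 but not by M2.
No shorter string lies in the difference, and xy is the lexicographically first length-2 string in L(M1) \ L(M2).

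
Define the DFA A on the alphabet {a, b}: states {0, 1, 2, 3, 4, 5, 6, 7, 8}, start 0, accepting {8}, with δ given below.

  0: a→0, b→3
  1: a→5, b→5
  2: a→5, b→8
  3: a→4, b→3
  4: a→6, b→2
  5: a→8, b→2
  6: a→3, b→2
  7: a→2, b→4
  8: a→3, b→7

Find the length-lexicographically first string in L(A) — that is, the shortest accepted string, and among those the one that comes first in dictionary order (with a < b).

A breadth-first search from 0 reaches an accepting state first via the path 0 → 3 → 4 → 2 → 8 on input babb.
No string of length < 4 is accepted (BFS exhausts all shorter strings without reaching an accepting state), and babb is the lexicographically least accepting string of length 4.

babb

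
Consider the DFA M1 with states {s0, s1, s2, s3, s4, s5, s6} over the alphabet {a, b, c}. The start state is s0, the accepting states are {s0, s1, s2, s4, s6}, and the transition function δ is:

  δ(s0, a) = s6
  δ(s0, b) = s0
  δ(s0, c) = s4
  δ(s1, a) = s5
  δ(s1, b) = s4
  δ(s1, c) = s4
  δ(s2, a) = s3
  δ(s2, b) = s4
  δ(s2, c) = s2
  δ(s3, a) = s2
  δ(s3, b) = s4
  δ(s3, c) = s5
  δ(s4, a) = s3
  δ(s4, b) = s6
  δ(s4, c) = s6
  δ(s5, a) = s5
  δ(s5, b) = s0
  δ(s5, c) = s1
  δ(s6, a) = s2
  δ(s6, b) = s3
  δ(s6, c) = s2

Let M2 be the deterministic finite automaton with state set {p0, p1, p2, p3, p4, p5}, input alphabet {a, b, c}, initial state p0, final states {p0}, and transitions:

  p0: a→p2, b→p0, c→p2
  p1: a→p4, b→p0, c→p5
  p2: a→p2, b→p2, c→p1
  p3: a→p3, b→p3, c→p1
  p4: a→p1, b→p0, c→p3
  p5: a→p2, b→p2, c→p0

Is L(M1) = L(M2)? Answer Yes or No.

No

The string a is accepted by M1 but rejected by M2.
So L(M1) ≠ L(M2).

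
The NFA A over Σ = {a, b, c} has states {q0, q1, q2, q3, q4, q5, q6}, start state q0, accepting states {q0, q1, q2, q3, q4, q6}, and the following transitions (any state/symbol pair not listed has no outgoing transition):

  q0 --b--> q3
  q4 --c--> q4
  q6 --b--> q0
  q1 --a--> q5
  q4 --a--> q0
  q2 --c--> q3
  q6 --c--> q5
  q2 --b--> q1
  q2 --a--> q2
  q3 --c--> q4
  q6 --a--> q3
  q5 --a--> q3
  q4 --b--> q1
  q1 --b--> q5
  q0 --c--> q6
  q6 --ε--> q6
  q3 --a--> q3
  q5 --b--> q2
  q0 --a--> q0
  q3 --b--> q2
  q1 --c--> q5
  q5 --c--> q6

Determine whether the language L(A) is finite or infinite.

infinite

State q0 is reachable from the start and can reach an accepting state, and it lies on the cycle q0 → q0.
Traversing that cycle any number of times yields accepted strings of unbounded length, so the language is infinite.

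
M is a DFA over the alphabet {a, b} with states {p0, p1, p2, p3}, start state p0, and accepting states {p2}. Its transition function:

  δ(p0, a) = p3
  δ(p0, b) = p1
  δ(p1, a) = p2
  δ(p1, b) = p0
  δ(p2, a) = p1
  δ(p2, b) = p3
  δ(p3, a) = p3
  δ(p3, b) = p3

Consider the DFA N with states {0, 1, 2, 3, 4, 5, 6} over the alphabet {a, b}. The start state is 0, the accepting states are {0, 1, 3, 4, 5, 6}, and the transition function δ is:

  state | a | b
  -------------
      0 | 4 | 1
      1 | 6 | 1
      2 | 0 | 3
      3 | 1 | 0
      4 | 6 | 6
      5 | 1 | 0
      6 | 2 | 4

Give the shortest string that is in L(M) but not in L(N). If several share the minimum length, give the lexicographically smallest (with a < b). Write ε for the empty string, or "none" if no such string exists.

The string baabbaaa is accepted by M but not by N.
No shorter string lies in the difference, and baabbaaa is the lexicographically first length-8 string in L(M) \ L(N).

baabbaaa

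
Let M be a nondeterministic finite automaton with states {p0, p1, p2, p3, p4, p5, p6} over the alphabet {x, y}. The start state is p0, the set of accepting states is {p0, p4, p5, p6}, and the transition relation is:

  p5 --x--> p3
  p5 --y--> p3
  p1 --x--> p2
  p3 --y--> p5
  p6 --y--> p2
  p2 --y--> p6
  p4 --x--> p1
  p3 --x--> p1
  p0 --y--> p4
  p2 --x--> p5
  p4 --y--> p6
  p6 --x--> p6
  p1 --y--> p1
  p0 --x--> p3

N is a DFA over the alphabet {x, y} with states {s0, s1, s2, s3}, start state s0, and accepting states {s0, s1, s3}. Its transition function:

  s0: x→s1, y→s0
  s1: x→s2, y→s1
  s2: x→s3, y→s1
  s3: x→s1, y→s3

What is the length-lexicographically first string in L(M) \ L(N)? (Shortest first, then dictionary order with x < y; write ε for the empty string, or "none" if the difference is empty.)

The string yyxx is accepted by M but not by N.
No shorter string lies in the difference, and yyxx is the lexicographically first length-4 string in L(M) \ L(N).

yyxx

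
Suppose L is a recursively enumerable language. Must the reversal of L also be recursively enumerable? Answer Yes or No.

Reverse the input and run the recogniser for L on it; this accepts exactly Lᴿ.
So the recursively enumerable languages are closed under reversal.

Yes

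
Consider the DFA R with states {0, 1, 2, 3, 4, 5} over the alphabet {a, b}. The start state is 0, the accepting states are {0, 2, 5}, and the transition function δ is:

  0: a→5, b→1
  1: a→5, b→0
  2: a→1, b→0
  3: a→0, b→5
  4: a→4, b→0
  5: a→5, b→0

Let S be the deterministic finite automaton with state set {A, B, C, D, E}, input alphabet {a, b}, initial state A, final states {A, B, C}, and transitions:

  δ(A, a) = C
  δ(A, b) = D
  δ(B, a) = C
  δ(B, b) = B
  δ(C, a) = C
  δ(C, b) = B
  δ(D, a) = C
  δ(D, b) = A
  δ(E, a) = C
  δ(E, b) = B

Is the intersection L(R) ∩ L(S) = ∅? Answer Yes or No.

The empty string ε is accepted by both R and S.
Hence L(R) ∩ L(S) ≠ ∅.

No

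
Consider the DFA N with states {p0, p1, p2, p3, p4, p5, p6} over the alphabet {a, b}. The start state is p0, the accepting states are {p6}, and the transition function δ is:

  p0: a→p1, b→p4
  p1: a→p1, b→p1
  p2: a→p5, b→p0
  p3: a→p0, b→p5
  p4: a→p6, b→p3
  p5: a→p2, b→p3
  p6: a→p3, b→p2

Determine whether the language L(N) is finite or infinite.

infinite

State p0 is reachable from the start and can reach an accepting state, and it lies on the cycle p0 → p4 → p3 → p0.
Traversing that cycle any number of times yields accepted strings of unbounded length, so the language is infinite.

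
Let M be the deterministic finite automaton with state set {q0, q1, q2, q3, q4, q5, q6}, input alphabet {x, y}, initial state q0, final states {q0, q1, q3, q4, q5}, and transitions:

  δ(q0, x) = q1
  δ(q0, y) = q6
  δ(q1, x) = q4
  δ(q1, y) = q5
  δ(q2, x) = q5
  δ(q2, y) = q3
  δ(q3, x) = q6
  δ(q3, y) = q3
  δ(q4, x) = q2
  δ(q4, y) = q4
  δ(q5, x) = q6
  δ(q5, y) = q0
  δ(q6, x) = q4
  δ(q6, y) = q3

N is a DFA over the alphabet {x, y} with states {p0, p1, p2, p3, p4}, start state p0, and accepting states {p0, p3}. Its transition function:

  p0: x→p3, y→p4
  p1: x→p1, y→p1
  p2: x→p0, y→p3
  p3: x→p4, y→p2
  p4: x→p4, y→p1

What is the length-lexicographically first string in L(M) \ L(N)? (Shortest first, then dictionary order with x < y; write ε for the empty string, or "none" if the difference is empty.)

xx

The string xx is accepted by M but not by N.
No shorter string lies in the difference, and xx is the lexicographically first length-2 string in L(M) \ L(N).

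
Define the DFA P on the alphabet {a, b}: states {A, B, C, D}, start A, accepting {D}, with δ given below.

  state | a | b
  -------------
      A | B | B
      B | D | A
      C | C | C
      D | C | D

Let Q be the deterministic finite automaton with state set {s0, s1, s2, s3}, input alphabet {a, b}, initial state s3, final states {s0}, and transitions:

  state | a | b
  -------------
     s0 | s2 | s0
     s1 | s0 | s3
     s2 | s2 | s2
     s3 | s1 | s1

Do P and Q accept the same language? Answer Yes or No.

Exploring the product automaton P × Q from the start pair (A, s3), following both machines on each input symbol, reaches 4 state pairs: (A, s3), (B, s1), (D, s0), (C, s2).
P accepts in {D} and Q accepts in {s0}. In every reachable pair the two components are either both accepting — (D, s0) — or both non-accepting, so no string is accepted by exactly one of the machines: L(P) \ L(Q) and L(Q) \ L(P) are both empty.
Hence every string is accepted by P iff it is accepted by Q, and the two languages coincide.

Yes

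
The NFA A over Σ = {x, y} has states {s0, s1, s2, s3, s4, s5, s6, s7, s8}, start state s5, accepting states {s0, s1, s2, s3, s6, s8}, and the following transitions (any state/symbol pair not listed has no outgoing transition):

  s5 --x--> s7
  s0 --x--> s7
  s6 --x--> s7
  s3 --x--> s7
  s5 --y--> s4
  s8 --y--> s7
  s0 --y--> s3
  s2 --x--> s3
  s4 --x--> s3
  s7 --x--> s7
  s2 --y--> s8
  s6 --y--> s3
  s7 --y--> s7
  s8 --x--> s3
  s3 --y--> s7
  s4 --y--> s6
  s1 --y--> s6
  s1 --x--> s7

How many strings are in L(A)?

The useful subgraph on states {s3, s4, s5, s6} is acyclic, so L(A) is finite; the longest accepting path visits 4 useful states, giving maximum string length 3.
Counting accepting paths from s5 by length: 2 of length 2, 1 of length 3. Total 3.

3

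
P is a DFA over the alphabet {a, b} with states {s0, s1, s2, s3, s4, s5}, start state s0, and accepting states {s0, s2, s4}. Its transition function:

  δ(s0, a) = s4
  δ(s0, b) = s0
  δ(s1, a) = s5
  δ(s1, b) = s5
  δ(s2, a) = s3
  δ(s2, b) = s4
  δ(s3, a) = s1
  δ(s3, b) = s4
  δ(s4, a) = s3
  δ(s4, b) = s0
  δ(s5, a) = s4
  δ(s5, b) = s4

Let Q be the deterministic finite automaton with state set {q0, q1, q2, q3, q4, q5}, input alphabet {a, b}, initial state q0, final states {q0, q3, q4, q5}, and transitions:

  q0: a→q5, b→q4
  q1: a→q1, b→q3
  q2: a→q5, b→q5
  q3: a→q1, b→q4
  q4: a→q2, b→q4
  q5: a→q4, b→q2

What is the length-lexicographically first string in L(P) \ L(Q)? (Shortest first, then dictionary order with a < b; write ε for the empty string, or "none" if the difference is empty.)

ab

The string ab is accepted by P but not by Q.
No shorter string lies in the difference, and ab is the lexicographically first length-2 string in L(P) \ L(Q).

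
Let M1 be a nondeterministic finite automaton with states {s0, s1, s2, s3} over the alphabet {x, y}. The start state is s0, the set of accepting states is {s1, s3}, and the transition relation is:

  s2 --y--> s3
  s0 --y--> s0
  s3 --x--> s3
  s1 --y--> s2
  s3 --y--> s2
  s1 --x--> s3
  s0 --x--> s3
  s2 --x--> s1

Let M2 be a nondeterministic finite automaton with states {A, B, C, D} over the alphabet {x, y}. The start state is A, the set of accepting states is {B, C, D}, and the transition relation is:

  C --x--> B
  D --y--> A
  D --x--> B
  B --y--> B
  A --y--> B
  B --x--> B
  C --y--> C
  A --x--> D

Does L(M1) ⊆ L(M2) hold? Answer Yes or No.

Yes

Exploring the product automaton M1 × M2 from the start pair (s0, A), following both machines on each input symbol, reaches 8 state pairs: (s0, A), (s3, D), (s0, B), (s3, B), (s2, A), (s2, B), (s1, D), (s1, B).
M1 accepts in {s1, s3} and M2 accepts in {B, C, D}. The reachable pairs whose M1-component is accepting are (s3, D), (s3, B), (s1, D), (s1, B); in each of them the M2-component is accepting too, so the product for L(M1) \ L(M2) (M1-component accepting, M2-component rejecting) has no reachable accepting pair and the difference is empty.
Hence every string in L(M1) is also in L(M2).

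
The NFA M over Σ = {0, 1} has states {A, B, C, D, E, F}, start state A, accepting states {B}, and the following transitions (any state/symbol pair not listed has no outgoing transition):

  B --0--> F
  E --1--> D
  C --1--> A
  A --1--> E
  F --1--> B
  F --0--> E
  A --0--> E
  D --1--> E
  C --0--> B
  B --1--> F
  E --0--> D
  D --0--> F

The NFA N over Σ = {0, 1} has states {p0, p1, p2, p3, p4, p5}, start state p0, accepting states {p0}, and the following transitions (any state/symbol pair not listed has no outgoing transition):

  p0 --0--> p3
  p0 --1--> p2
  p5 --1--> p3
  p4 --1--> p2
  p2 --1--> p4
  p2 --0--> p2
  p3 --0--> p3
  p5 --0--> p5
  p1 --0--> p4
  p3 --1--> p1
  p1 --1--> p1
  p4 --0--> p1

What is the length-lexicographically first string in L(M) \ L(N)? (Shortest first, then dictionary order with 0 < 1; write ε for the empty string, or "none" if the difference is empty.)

0001

The string 0001 is accepted by M but not by N.
No shorter string lies in the difference, and 0001 is the lexicographically first length-4 string in L(M) \ L(N).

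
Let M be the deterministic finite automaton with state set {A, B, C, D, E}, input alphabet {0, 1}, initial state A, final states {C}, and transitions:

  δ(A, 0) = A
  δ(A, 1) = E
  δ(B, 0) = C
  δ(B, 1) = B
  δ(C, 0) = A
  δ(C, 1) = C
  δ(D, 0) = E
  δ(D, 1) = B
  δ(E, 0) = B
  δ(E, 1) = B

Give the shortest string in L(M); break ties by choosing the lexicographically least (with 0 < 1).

100

A breadth-first search from A reaches an accepting state first via the path A → E → B → C on input 100.
No string of length < 3 is accepted (BFS exhausts all shorter strings without reaching an accepting state), and 100 is the lexicographically least accepting string of length 3.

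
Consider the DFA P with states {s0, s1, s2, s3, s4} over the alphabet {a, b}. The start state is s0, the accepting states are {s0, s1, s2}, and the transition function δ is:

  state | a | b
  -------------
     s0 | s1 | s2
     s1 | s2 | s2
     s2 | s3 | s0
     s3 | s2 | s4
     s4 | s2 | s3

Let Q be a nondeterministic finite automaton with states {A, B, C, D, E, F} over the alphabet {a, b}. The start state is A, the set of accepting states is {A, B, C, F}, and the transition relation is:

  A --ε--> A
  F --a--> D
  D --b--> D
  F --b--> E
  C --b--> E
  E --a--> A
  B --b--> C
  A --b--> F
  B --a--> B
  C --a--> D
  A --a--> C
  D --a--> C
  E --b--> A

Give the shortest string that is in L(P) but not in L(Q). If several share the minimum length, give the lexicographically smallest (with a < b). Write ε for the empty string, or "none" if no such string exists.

The string aa is accepted by P but not by Q.
No shorter string lies in the difference, and aa is the lexicographically first length-2 string in L(P) \ L(Q).

aa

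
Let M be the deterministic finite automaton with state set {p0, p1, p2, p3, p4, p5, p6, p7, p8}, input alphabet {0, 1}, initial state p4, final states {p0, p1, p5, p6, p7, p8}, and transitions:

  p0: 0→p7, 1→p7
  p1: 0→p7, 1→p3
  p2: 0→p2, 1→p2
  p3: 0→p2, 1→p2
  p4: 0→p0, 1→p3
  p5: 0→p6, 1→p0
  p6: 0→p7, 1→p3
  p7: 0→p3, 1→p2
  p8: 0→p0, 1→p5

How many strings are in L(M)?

3

The useful subgraph on states {p0, p4, p7} is acyclic, so L(M) is finite; the longest accepting path visits 3 useful states, giving maximum string length 2.
Counting accepting paths from p4 by length: 1 of length 1, 2 of length 2. Total 3.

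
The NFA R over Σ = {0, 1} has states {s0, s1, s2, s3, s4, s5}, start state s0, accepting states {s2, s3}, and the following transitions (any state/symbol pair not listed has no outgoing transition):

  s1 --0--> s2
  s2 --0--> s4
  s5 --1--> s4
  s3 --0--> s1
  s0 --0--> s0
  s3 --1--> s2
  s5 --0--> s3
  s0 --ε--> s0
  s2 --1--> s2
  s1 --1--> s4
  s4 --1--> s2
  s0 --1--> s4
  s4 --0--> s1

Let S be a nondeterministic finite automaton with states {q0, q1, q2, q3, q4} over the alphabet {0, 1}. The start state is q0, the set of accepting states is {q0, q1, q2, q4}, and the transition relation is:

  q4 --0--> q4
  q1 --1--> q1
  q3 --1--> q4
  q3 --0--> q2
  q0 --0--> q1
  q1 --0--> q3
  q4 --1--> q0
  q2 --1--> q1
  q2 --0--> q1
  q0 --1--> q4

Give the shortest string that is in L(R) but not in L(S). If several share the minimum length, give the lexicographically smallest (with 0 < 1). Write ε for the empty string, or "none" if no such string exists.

10100

The string 10100 is accepted by R but not by S.
No shorter string lies in the difference, and 10100 is the lexicographically first length-5 string in L(R) \ L(S).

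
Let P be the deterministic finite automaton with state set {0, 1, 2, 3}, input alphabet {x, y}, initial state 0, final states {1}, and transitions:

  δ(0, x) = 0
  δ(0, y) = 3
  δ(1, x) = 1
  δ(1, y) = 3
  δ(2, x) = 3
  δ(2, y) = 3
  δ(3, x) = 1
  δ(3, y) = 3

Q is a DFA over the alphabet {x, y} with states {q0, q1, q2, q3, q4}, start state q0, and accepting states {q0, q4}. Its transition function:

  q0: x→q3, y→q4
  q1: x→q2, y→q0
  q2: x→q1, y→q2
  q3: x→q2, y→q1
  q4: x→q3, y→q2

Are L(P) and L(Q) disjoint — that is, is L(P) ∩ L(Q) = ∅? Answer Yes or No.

Yes

Exploring the product automaton P × Q from the start pair (0, q0), following both machines on each input symbol, reaches 11 state pairs: (0, q0), (0, q3), (3, q4), (0, q2), (3, q1), (1, q3), (3, q2), (0, q1), (1, q2), (3, q0), (1, q1).
P accepts in {1} and Q accepts in {q0, q4}; no reachable pair has both components accepting, so no string drives both machines to acceptance simultaneously and L(P) ∩ L(Q) = ∅.
So no string is accepted by both, and the intersection is empty.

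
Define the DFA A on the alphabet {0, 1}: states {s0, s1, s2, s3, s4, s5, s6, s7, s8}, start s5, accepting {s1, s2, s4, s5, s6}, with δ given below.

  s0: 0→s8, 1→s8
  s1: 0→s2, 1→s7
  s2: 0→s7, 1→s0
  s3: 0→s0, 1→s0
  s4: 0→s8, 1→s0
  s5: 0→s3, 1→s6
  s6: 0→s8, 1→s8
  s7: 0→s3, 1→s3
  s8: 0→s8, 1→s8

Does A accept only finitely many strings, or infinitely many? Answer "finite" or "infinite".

finite

The useful states (reachable from s5 and able to reach an accepting state) are {s5, s6}.
Restricted to these states the transition graph has no cycle, so every accepting path has bounded length and L is finite.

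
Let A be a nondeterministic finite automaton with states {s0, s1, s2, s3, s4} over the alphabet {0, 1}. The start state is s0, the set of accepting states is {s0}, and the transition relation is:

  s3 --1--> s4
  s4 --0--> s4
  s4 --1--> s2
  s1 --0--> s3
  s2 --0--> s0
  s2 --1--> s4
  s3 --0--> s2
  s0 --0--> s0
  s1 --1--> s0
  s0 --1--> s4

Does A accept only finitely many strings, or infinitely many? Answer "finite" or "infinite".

infinite

State s0 is reachable from the start and can reach an accepting state, and it lies on the cycle s0 → s0.
Traversing that cycle any number of times yields accepted strings of unbounded length, so the language is infinite.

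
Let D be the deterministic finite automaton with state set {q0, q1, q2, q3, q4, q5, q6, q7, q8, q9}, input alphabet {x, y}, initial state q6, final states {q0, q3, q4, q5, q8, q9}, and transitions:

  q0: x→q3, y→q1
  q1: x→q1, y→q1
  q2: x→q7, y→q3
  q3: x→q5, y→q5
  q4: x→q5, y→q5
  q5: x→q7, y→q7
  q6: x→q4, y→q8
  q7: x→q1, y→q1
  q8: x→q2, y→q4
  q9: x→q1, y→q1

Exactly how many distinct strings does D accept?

10

The useful subgraph on states {q2, q3, q4, q5, q6, q8} is acyclic, so L(D) is finite; the longest accepting path visits 5 useful states, giving maximum string length 4.
Counting accepting paths from q6 by length: 2 of length 1, 3 of length 2, 3 of length 3, 2 of length 4. Total 10.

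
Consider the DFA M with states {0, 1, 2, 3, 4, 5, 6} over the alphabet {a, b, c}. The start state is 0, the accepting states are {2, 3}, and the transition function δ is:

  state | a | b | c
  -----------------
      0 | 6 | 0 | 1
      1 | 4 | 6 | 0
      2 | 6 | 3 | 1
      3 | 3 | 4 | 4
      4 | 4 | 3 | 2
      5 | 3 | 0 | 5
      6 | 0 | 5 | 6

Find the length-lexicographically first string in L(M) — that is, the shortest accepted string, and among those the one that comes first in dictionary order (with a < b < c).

aba

A breadth-first search from 0 reaches an accepting state first via the path 0 → 6 → 5 → 3 on input aba.
No string of length < 3 is accepted (BFS exhausts all shorter strings without reaching an accepting state), and aba is the lexicographically least accepting string of length 3.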